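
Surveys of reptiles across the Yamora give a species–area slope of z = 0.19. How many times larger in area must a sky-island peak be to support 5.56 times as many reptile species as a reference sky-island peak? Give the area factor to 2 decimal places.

8345.38

(A₂/A₁)^0.19 = 5.56, so A₂/A₁ = 5.56^(1/0.19) = 5.56^5.263
ln(A₂/A₁) = ln 5.56 / 0.19 = 1.7156 / 0.19 = 9.0295
A₂/A₁ = e^9.0295 ≈ 8345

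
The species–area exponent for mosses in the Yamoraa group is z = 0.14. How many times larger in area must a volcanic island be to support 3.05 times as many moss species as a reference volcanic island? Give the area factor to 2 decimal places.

(A₂/A₁)^0.14 = 3.05, so A₂/A₁ = 3.05^(1/0.14) = 3.05^7.143
ln(A₂/A₁) = ln 3.05 / 0.14 = 1.1151 / 0.14 = 7.9653
A₂/A₁ = e^7.9653 ≈ 2879

2879.28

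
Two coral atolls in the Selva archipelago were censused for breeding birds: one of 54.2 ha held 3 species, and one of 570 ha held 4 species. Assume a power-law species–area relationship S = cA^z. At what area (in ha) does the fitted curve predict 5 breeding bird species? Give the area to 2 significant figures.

z = ln(4/3) / ln(570/54.2) = 0.2877 / 2.3530 = 0.1223
c = 3 / 54.2^0.1223 = 3 / 1.629 = 1.841
A = (5/1.841)^(1/0.1223) ⇒ ln A = ln(2.716)/0.1223 = 8.1707
A = e^8.1707 ≈ 3536 ha

3500 ha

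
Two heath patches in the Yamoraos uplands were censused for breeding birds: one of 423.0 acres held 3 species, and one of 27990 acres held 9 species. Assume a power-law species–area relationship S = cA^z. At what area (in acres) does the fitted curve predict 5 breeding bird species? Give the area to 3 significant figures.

2970 acres

z = ln(9/3) / ln(27990/423) = 1.0986 / 4.1922 = 0.2621
c = 3 / 423^0.2621 = 3 / 4.878 = 0.615
A = (5/0.615)^(1/0.2621) ⇒ ln A = ln(8.13)/0.2621 = 7.9966
A = e^7.9966 ≈ 2971 acres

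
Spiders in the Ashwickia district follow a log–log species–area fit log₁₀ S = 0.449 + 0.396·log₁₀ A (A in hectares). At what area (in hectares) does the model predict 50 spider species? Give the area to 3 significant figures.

1430 hectares

50 = 2.812 × A^0.396  ⇒  A^0.396 = 50/2.812 = 17.78
ln A = ln(17.78) / 0.396 = 2.8782 / 0.396 = 7.2681
A = e^7.2681 ≈ 1434 hectares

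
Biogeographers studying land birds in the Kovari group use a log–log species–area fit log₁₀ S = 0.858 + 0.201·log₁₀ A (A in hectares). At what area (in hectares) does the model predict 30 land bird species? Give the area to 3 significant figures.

1200 hectares

30 = 7.211 × A^0.201  ⇒  A^0.201 = 30/7.211 = 4.16
ln A = ln(4.16) / 0.201 = 1.4256 / 0.201 = 7.0924
A = e^7.0924 ≈ 1203 hectares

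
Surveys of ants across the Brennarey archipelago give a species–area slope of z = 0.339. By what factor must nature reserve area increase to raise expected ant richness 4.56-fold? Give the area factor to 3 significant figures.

87.9

(A₂/A₁)^0.339 = 4.56, so A₂/A₁ = 4.56^(1/0.339) = 4.56^2.95
ln(A₂/A₁) = ln 4.56 / 0.339 = 1.5173 / 0.339 = 4.4759
A₂/A₁ = e^4.4759 ≈ 87.87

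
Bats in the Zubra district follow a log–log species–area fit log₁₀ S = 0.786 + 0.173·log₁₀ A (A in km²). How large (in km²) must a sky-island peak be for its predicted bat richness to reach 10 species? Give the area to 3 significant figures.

10 = 6.109 × A^0.173  ⇒  A^0.173 = 10/6.109 = 1.637
ln A = ln(1.637) / 0.173 = 0.4928 / 0.173 = 2.8483
A = e^2.8483 ≈ 17.26 km²

17.3 km²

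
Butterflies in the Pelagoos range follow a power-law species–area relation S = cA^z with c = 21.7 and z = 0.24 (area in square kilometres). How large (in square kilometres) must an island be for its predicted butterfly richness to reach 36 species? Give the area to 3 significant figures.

8.24 square kilometres

36 = 21.7 × A^0.24  ⇒  A^0.24 = 36/21.7 = 1.659
ln A = ln(1.659) / 0.24 = 0.5062 / 0.24 = 2.1092
A = e^2.1092 ≈ 8.242 square kilometres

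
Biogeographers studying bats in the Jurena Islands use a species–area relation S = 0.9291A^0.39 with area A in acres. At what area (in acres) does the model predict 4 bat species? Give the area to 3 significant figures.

4 = 0.9291 × A^0.39  ⇒  A^0.39 = 4/0.9291 = 4.305
ln A = ln(4.305) / 0.39 = 1.4598 / 0.39 = 3.7432
A = e^3.7432 ≈ 42.23 acres

42.2 acres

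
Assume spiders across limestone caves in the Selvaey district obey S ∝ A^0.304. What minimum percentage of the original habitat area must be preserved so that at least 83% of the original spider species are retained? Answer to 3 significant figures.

Need (A_new/A_old)^0.304 = 0.83, so A_new/A_old = 0.83^(1/0.304) = 0.83^3.289
ln(A_new/A_old) = ln 0.83 / 0.304 = -0.1863 / 0.304 = -0.6129
A_new/A_old = e^-0.6129 ≈ 0.5418

54.2%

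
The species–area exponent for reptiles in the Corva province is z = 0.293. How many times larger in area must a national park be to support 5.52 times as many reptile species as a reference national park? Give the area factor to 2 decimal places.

340.58

(A₂/A₁)^0.293 = 5.52, so A₂/A₁ = 5.52^(1/0.293) = 5.52^3.413
ln(A₂/A₁) = ln 5.52 / 0.293 = 1.7084 / 0.293 = 5.8306
A₂/A₁ = e^5.8306 ≈ 340.6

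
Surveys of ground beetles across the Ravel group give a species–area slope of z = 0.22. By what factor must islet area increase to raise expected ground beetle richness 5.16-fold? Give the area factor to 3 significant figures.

1740

(A₂/A₁)^0.22 = 5.16, so A₂/A₁ = 5.16^(1/0.22) = 5.16^4.545
ln(A₂/A₁) = ln 5.16 / 0.22 = 1.6409 / 0.22 = 7.4588
A₂/A₁ = e^7.4588 ≈ 1735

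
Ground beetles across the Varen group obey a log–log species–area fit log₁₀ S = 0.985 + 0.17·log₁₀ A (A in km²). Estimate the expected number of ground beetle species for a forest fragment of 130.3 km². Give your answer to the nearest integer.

S = 9.661 × 130.3^0.17 = 9.661 × 2.288 ≈ 22.11

22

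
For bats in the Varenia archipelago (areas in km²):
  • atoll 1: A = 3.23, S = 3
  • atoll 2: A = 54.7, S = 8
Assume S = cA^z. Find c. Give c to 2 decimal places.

z = ln(S₂/S₁) / ln(A₂/A₁) = ln(8/3) / ln(54.7/3.23) = 0.9808 / 2.8294 = 0.3467
c = S₁ / A₁^z = 3 / 3.23^0.3467 = 3 / 1.501 = 1.998

2.00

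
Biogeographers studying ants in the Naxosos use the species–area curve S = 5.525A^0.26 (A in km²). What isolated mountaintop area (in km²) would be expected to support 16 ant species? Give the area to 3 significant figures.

59.7 km²

16 = 5.525 × A^0.26  ⇒  A^0.26 = 16/5.525 = 2.896
ln A = ln(2.896) / 0.26 = 1.0633 / 0.26 = 4.0896
A = e^4.0896 ≈ 59.72 km²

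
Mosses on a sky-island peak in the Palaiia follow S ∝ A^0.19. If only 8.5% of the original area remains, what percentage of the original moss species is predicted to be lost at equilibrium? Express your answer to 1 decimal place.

37.4%

S_new/S_old = (A_new/A_old)^z = 0.085^0.19
= exp(0.19 × ln 0.085) = exp(0.19 × -2.4651) = exp(-0.4684) ≈ 0.626
Fraction lost = 1 − 0.626 = 0.374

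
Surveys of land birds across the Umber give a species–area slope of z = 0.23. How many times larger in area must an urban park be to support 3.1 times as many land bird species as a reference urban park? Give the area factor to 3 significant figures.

137

(A₂/A₁)^0.23 = 3.1, so A₂/A₁ = 3.1^(1/0.23) = 3.1^4.348
ln(A₂/A₁) = ln 3.1 / 0.23 = 1.1314 / 0.23 = 4.9191
A₂/A₁ = e^4.9191 ≈ 136.9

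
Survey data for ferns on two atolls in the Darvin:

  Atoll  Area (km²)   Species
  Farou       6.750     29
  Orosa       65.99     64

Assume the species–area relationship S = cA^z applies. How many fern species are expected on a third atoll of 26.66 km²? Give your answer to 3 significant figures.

z = ln(64/29) / ln(65.99/6.75) = 0.7916 / 2.2800 = 0.3472
c = 29 / 6.75^0.3472 = 29 / 1.941 = 14.94
S₃ = 14.94 × 26.66^0.3472 = 14.94 × 3.126 ≈ 46.72

46.7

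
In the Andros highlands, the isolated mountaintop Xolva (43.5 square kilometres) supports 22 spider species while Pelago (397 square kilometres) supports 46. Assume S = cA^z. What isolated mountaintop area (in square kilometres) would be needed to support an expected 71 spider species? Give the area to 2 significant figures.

1500 square kilometres

z = ln(46/22) / ln(397/43.5) = 0.7376 / 2.2112 = 0.3336
c = 22 / 43.5^0.3336 = 22 / 3.52 = 6.25
A = (71/6.25)^(1/0.3336) ⇒ ln A = ln(11.36)/0.3336 = 7.2851
A = e^7.2851 ≈ 1458 square kilometres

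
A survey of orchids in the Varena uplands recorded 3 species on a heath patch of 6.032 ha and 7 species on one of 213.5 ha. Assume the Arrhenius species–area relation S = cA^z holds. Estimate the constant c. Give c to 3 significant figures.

z = ln(S₂/S₁) / ln(A₂/A₁) = ln(7/3) / ln(213.5/6.032) = 0.8473 / 3.5666 = 0.2376
c = S₁ / A₁^z = 3 / 6.032^0.2376 = 3 / 1.533 = 1.958

1.96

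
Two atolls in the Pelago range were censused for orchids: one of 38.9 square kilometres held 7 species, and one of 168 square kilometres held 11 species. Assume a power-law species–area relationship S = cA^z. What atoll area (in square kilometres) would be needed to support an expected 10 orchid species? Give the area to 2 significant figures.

120 square kilometres

z = ln(11/7) / ln(168/38.9) = 0.4520 / 1.4630 = 0.3090
c = 7 / 38.9^0.3090 = 7 / 3.099 = 2.259
A = (10/2.259)^(1/0.3090) ⇒ ln A = ln(4.427)/0.3090 = 4.8155
A = e^4.8155 ≈ 123.4 square kilometres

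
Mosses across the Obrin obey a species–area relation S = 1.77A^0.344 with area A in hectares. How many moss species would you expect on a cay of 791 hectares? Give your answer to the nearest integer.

S = 1.77 × 791^0.344 = 1.77 × 9.931 ≈ 17.58

18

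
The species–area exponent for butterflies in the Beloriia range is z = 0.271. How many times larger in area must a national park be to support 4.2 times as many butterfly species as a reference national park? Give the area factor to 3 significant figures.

199

(A₂/A₁)^0.271 = 4.2, so A₂/A₁ = 4.2^(1/0.271) = 4.2^3.69
ln(A₂/A₁) = ln 4.2 / 0.271 = 1.4351 / 0.271 = 5.2955
A₂/A₁ = e^5.2955 ≈ 199.4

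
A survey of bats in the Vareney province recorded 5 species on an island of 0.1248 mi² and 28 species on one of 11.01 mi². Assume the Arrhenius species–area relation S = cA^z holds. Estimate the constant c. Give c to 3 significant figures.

z = ln(S₂/S₁) / ln(A₂/A₁) = ln(28/5) / ln(11.01/0.1248) = 1.7228 / 4.4798 = 0.3846
c = S₁ / A₁^z = 5 / 0.1248^0.3846 = 5 / 0.4492 = 11.13

11.1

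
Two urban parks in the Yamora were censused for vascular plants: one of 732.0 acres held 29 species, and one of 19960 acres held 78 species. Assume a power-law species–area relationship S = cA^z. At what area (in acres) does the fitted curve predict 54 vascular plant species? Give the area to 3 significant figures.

z = ln(78/29) / ln(19960/732) = 0.9894 / 3.3057 = 0.2993
c = 29 / 732^0.2993 = 29 / 7.2 = 4.028
A = (54/4.028)^(1/0.2993) ⇒ ln A = ln(13.41)/0.2993 = 8.6729
A = e^8.6729 ≈ 5842 acres

5840 acres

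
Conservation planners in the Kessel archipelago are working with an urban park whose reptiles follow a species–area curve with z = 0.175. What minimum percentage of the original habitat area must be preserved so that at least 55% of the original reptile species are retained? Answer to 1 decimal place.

Need (A_new/A_old)^0.175 = 0.55, so A_new/A_old = 0.55^(1/0.175) = 0.55^5.714
ln(A_new/A_old) = ln 0.55 / 0.175 = -0.5978 / 0.175 = -3.4162
A_new/A_old = e^-3.4162 ≈ 0.03284

3.3%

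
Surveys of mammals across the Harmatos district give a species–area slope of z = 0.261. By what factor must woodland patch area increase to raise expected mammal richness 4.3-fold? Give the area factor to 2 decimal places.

267.35

(A₂/A₁)^0.261 = 4.3, so A₂/A₁ = 4.3^(1/0.261) = 4.3^3.831
ln(A₂/A₁) = ln 4.3 / 0.261 = 1.4586 / 0.261 = 5.5886
A₂/A₁ = e^5.5886 ≈ 267.4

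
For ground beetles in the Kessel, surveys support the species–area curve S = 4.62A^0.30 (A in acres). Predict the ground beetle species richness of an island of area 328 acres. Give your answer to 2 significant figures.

26

S = 4.62 × 328^0.3 = 4.62 × 5.685 ≈ 26.27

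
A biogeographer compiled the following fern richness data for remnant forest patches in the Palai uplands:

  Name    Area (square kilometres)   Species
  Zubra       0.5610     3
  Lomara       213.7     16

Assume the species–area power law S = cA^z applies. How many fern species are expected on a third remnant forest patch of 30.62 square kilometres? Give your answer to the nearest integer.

9

z = ln(16/3) / ln(213.7/0.561) = 1.6740 / 5.9426 = 0.2817
c = 3 / 0.561^0.2817 = 3 / 0.8497 = 3.53
S₃ = 3.53 × 30.62^0.2817 = 3.53 × 2.622 ≈ 9.256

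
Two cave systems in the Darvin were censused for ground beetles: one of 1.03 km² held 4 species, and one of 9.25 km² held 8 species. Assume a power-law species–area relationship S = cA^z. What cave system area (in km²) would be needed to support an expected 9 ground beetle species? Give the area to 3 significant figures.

13.4 km²

z = ln(8/4) / ln(9.25/1.03) = 0.6931 / 2.1951 = 0.3158
c = 4 / 1.03^0.3158 = 4 / 1.009 = 3.963
A = (9/3.963)^(1/0.3158) ⇒ ln A = ln(2.271)/0.3158 = 2.5976
A = e^2.5976 ≈ 13.43 km²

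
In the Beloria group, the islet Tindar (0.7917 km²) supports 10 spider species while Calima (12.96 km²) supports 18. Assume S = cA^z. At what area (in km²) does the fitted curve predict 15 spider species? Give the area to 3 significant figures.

5.45 km²

z = ln(18/10) / ln(12.96/0.7917) = 0.5878 / 2.7954 = 0.2103
c = 10 / 0.7917^0.2103 = 10 / 0.9521 = 10.5
A = (15/10.5)^(1/0.2103) ⇒ ln A = ln(1.428)/0.2103 = 1.6948
A = e^1.6948 ≈ 5.445 km²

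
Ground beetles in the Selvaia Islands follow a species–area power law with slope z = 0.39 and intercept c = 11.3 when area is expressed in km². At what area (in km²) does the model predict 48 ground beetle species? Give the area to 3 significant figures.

40.8 km²

48 = 11.3 × A^0.39  ⇒  A^0.39 = 48/11.3 = 4.248
ln A = ln(4.248) / 0.39 = 1.4464 / 0.39 = 3.7087
A = e^3.7087 ≈ 40.8 km²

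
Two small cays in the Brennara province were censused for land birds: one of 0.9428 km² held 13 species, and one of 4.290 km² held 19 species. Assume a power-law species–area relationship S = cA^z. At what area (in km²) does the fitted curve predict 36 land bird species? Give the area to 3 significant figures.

z = ln(19/13) / ln(4.29/0.9428) = 0.3795 / 1.5152 = 0.2505
c = 13 / 0.9428^0.2505 = 13 / 0.9854 = 13.19
A = (36/13.19)^(1/0.2505) ⇒ ln A = ln(2.729)/0.2505 = 4.0079
A = e^4.0079 ≈ 55.03 km²

55.0 km²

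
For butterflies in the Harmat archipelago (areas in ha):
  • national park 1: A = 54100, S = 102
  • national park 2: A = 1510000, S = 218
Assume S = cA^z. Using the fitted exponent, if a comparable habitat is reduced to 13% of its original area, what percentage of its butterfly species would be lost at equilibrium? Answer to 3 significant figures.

37.2%

z = ln(218/102) / ln(1510000/54100) = 0.7595 / 3.3290 = 0.2282
S_new/S_old = (A_new/A_old)^z = 0.13^0.2282 = exp(0.2282 × -2.0402) = 0.6278
Fraction lost = 1 − 0.6278 = 0.3722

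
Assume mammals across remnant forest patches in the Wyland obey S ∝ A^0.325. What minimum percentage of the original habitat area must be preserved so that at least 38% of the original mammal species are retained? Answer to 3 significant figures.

5.09%

Need (A_new/A_old)^0.325 = 0.38, so A_new/A_old = 0.38^(1/0.325) = 0.38^3.077
ln(A_new/A_old) = ln 0.38 / 0.325 = -0.9676 / 0.325 = -2.9772
A_new/A_old = e^-2.9772 ≈ 0.05094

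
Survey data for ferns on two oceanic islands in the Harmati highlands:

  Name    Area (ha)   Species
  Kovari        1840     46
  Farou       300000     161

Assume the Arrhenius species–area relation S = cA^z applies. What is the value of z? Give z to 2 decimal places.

Taking logs: ln S = ln c + z ln A, so z = (ln S₂ − ln S₁)/(ln A₂ − ln A₁).
z = ln(161/46) / ln(300000/1840) = ln(3.5) / ln(163) = 1.2528 / 5.0940 = 0.2459

0.25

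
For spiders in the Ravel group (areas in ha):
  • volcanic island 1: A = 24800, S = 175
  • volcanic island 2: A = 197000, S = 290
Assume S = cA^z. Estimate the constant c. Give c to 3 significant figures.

z = ln(S₂/S₁) / ln(A₂/A₁) = ln(290/175) / ln(197000/24800) = 0.5051 / 2.0724 = 0.2437
c = S₁ / A₁^z = 175 / 24800^0.2437 = 175 / 11.78 = 14.86

14.9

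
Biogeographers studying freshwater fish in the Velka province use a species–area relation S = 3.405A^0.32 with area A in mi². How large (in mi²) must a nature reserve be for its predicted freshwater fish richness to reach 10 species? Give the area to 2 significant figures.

10 = 3.405 × A^0.32  ⇒  A^0.32 = 10/3.405 = 2.937
ln A = ln(2.937) / 0.32 = 1.0773 / 0.32 = 3.3667
A = e^3.3667 ≈ 28.98 mi²

29 mi²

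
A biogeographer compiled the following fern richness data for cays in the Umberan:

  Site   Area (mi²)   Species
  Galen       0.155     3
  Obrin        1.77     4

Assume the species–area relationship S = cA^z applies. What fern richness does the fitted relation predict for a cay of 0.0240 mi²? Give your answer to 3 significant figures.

2.41

z = ln(4/3) / ln(1.77/0.155) = 0.2877 / 2.4353 = 0.1181
c = 3 / 0.155^0.1181 = 3 / 0.8023 = 3.739
S₃ = 3.739 × 0.024^0.1181 = 3.739 × 0.6437 ≈ 2.407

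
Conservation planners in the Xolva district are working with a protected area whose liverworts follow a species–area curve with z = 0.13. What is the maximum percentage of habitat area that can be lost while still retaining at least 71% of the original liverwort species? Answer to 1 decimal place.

92.8%

Need (A_new/A_old)^0.13 = 0.71, so A_new/A_old = 0.71^(1/0.13) = 0.71^7.692
ln(A_new/A_old) = ln 0.71 / 0.13 = -0.3425 / 0.13 = -2.6345
A_new/A_old = e^-2.6345 ≈ 0.07175
Fraction that can be lost = 1 − 0.07175 = 0.9282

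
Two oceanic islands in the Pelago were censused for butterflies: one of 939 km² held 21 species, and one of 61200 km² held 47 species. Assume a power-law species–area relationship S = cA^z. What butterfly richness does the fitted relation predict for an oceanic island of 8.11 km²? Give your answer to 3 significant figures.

8.40

z = ln(47/21) / ln(61200/939) = 0.8056 / 4.1771 = 0.1929
c = 21 / 939^0.1929 = 21 / 3.744 = 5.609
S₃ = 5.609 × 8.11^0.1929 = 5.609 × 1.497 ≈ 8.399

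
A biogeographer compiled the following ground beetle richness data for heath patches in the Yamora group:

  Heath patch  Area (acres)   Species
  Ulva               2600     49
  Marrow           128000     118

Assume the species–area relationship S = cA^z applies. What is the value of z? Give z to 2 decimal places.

0.23

Taking logs: ln S = ln c + z ln A, so z = (ln S₂ − ln S₁)/(ln A₂ − ln A₁).
z = ln(118/49) / ln(128000/2600) = ln(2.408) / ln(49.23) = 0.8789 / 3.8965 = 0.2256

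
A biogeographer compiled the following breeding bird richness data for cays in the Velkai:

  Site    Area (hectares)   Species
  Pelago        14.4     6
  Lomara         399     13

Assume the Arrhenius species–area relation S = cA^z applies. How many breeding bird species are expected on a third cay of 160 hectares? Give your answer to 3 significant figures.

10.5

z = ln(13/6) / ln(399/14.4) = 0.7732 / 3.3217 = 0.2328
c = 6 / 14.4^0.2328 = 6 / 1.86 = 3.225
S₃ = 3.225 × 160^0.2328 = 3.225 × 3.259 ≈ 10.51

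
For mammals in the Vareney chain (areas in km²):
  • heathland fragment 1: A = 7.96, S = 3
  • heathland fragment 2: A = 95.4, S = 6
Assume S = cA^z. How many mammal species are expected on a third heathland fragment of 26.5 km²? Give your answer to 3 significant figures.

4.20

z = ln(6/3) / ln(95.4/7.96) = 0.6931 / 2.4836 = 0.2791
c = 3 / 7.96^0.2791 = 3 / 1.784 = 1.681
S₃ = 1.681 × 26.5^0.2791 = 1.681 × 2.496 ≈ 4.197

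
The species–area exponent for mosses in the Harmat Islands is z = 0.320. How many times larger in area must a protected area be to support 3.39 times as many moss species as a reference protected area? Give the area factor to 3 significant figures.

(A₂/A₁)^0.32 = 3.39, so A₂/A₁ = 3.39^(1/0.32) = 3.39^3.125
ln(A₂/A₁) = ln 3.39 / 0.32 = 1.2208 / 0.32 = 3.8151
A₂/A₁ = e^3.8151 ≈ 45.38

45.4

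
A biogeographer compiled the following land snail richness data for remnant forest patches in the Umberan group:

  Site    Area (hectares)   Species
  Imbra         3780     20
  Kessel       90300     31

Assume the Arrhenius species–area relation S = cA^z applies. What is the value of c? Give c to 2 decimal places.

z = ln(S₂/S₁) / ln(A₂/A₁) = ln(31/20) / ln(90300/3780) = 0.4383 / 3.1734 = 0.1381
c = S₁ / A₁^z = 20 / 3780^0.1381 = 20 / 3.119 = 6.412

6.41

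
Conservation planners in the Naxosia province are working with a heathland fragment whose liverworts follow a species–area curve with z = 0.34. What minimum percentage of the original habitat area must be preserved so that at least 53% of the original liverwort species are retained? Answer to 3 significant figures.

Need (A_new/A_old)^0.34 = 0.53, so A_new/A_old = 0.53^(1/0.34) = 0.53^2.941
ln(A_new/A_old) = ln 0.53 / 0.34 = -0.6349 / 0.34 = -1.8673
A_new/A_old = e^-1.8673 ≈ 0.1545

15.5%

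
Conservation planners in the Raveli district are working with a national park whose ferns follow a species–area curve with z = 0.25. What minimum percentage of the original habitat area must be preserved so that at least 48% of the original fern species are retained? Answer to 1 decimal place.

5.3%

Need (A_new/A_old)^0.25 = 0.48, so A_new/A_old = 0.48^(1/0.25) = 0.48^4
ln(A_new/A_old) = ln 0.48 / 0.25 = -0.7340 / 0.25 = -2.9359
A_new/A_old = e^-2.9359 ≈ 0.05308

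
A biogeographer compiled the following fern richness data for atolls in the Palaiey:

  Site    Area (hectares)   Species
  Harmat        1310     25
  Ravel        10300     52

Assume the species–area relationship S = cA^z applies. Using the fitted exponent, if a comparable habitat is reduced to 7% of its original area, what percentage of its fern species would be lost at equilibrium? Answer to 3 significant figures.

61.1%

z = ln(52/25) / ln(10300/1310) = 0.7324 / 2.0621 = 0.3552
S_new/S_old = (A_new/A_old)^z = 0.07^0.3552 = exp(0.3552 × -2.6593) = 0.3889
Fraction lost = 1 − 0.3889 = 0.6111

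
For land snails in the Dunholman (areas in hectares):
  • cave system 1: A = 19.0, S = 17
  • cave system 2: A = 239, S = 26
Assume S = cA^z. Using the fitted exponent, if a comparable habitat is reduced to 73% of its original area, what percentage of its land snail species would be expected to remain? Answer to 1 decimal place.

z = ln(26/17) / ln(239/19) = 0.4249 / 2.5320 = 0.1678
S_new/S_old = (A_new/A_old)^z = 0.73^0.1678 = exp(0.1678 × -0.3147) = 0.9486

94.9%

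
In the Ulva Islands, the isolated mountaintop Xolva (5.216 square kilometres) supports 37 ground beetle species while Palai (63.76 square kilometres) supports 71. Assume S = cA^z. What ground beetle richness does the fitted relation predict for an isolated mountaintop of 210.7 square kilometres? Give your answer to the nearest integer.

97

z = ln(71/37) / ln(63.76/5.216) = 0.6518 / 2.5034 = 0.2604
c = 37 / 5.216^0.2604 = 37 / 1.537 = 24.07
S₃ = 24.07 × 210.7^0.2604 = 24.07 × 4.027 ≈ 96.92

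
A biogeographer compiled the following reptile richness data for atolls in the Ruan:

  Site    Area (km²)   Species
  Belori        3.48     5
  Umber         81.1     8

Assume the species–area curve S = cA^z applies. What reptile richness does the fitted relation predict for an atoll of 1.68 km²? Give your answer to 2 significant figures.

4.5

z = ln(8/5) / ln(81.1/3.48) = 0.4700 / 3.1487 = 0.1493
c = 5 / 3.48^0.1493 = 5 / 1.205 = 4.151
S₃ = 4.151 × 1.68^0.1493 = 4.151 × 1.081 ≈ 4.485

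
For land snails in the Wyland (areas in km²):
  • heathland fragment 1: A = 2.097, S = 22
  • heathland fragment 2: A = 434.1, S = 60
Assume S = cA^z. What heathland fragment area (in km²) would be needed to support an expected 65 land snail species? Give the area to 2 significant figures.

660 km²

z = ln(60/22) / ln(434.1/2.097) = 1.0033 / 5.3328 = 0.1881
c = 22 / 2.097^0.1881 = 22 / 1.149 = 19.14
A = (65/19.14)^(1/0.1881) ⇒ ln A = ln(3.396)/0.1881 = 6.4987
A = e^6.4987 ≈ 664.3 km²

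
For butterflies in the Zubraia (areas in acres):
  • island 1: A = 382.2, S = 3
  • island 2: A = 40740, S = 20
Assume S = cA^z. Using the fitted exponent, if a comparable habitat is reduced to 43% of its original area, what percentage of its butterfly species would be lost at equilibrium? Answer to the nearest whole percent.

z = ln(20/3) / ln(40740/382.2) = 1.8971 / 4.6690 = 0.4063
S_new/S_old = (A_new/A_old)^z = 0.43^0.4063 = exp(0.4063 × -0.8440) = 0.7097
Fraction lost = 1 − 0.7097 = 0.2903

29%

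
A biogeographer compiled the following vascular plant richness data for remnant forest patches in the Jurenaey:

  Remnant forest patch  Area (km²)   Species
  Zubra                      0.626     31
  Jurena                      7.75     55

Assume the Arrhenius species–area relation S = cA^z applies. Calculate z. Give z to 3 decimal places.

Taking logs: ln S = ln c + z ln A, so z = (ln S₂ − ln S₁)/(ln A₂ − ln A₁).
z = ln(55/31) / ln(7.75/0.626) = ln(1.774) / ln(12.38) = 0.5733 / 2.5161 = 0.2279

0.228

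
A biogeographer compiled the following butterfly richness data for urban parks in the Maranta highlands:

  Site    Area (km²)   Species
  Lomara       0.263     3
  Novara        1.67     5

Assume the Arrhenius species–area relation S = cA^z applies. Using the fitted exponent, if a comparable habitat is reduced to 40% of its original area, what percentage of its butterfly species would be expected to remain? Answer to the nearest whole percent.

z = ln(5/3) / ln(1.67/0.263) = 0.5108 / 1.8484 = 0.2764
S_new/S_old = (A_new/A_old)^z = 0.4^0.2764 = exp(0.2764 × -0.9163) = 0.7763

78%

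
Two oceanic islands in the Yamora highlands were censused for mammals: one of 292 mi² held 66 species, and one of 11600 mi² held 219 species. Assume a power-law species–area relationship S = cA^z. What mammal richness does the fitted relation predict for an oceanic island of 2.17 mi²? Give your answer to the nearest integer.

z = ln(219/66) / ln(11600/292) = 1.1994 / 3.6820 = 0.3258
c = 66 / 292^0.3258 = 66 / 6.355 = 10.39
S₃ = 10.39 × 2.17^0.3258 = 10.39 × 1.287 ≈ 13.37

13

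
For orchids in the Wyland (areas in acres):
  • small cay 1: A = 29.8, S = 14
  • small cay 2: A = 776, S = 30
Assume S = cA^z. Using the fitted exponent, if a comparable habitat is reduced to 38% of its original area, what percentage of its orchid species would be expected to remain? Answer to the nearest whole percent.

z = ln(30/14) / ln(776/29.8) = 0.7621 / 3.2596 = 0.2338
S_new/S_old = (A_new/A_old)^z = 0.38^0.2338 = exp(0.2338 × -0.9676) = 0.7975

80%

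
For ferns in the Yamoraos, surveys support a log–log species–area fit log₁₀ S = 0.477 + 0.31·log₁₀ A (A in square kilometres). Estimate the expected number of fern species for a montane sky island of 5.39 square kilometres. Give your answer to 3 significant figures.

S = 2.999 × 5.39^0.31 = 2.999 × 1.686 ≈ 5.056

5.06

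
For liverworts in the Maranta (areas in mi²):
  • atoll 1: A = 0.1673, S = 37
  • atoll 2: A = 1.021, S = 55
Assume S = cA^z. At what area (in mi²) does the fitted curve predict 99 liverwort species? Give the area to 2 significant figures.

15 mi²

z = ln(55/37) / ln(1.021/0.1673) = 0.3964 / 1.8087 = 0.2192
c = 37 / 0.1673^0.2192 = 37 / 0.6758 = 54.75
A = (99/54.75)^(1/0.2192) ⇒ ln A = ln(1.808)/0.2192 = 2.7027
A = e^2.7027 ≈ 14.92 mi²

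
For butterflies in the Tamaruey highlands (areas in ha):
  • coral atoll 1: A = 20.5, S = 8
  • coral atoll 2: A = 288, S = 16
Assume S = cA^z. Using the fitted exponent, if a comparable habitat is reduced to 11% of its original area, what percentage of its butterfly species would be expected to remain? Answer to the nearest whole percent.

z = ln(16/8) / ln(288/20.5) = 0.6931 / 2.6425 = 0.2623
S_new/S_old = (A_new/A_old)^z = 0.11^0.2623 = exp(0.2623 × -2.2073) = 0.5605

56%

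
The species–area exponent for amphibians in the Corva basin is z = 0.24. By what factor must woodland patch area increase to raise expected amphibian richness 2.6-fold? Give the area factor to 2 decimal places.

53.59

(A₂/A₁)^0.24 = 2.6, so A₂/A₁ = 2.6^(1/0.24) = 2.6^4.167
ln(A₂/A₁) = ln 2.6 / 0.24 = 0.9555 / 0.24 = 3.9813
A₂/A₁ = e^3.9813 ≈ 53.59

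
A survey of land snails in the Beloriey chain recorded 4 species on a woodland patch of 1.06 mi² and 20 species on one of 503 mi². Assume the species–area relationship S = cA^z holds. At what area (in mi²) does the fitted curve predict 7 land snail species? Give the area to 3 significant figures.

9.03 mi²

z = ln(20/4) / ln(503/1.06) = 1.6094 / 6.1623 = 0.2612
c = 4 / 1.06^0.2612 = 4 / 1.015 = 3.94
A = (7/3.94)^(1/0.2612) ⇒ ln A = ln(1.777)/0.2612 = 2.2010
A = e^2.2010 ≈ 9.034 mi²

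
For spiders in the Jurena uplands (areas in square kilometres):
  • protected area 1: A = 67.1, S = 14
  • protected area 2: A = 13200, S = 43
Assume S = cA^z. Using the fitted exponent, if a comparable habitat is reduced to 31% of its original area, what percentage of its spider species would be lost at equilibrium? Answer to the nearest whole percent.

z = ln(43/14) / ln(13200/67.1) = 1.1221 / 5.2818 = 0.2125
S_new/S_old = (A_new/A_old)^z = 0.31^0.2125 = exp(0.2125 × -1.1712) = 0.7797
Fraction lost = 1 − 0.7797 = 0.2203

22%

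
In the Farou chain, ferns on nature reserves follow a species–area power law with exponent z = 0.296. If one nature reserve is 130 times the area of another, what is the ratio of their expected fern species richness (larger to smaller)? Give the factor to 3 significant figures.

4.22

S₂/S₁ = (A₂/A₁)^z = 130^0.296
ln(S₂/S₁) = 0.296 × ln 130 = 0.296 × 4.8675 = 1.4408
S₂/S₁ = e^1.4408 ≈ 4.224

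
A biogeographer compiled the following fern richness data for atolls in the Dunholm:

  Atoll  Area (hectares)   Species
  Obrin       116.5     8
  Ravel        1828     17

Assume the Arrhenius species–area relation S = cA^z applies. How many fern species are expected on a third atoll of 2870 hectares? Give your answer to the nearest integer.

19

z = ln(17/8) / ln(1828/116.5) = 0.7538 / 2.7531 = 0.2738
c = 8 / 116.5^0.2738 = 8 / 3.679 = 2.174
S₃ = 2.174 × 2870^0.2738 = 2.174 × 8.846 ≈ 19.23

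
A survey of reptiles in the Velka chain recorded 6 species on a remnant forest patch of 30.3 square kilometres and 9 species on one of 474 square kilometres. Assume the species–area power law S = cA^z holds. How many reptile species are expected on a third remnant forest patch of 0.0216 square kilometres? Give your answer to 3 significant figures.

z = ln(9/6) / ln(474/30.3) = 0.4055 / 2.7501 = 0.1474
c = 6 / 30.3^0.1474 = 6 / 1.654 = 3.629
S₃ = 3.629 × 0.0216^0.1474 = 3.629 × 0.5681 ≈ 2.061

2.06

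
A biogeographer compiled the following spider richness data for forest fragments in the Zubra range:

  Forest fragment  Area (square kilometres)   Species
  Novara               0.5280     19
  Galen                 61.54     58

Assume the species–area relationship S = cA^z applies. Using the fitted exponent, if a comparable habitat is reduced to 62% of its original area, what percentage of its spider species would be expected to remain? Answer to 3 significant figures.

z = ln(58/19) / ln(61.54/0.528) = 1.1160 / 4.7583 = 0.2345
S_new/S_old = (A_new/A_old)^z = 0.62^0.2345 = exp(0.2345 × -0.4780) = 0.8939

89.4%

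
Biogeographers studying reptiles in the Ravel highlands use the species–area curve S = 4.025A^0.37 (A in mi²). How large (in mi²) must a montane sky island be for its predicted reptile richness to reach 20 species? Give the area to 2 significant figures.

20 = 4.025 × A^0.37  ⇒  A^0.37 = 20/4.025 = 4.969
ln A = ln(4.969) / 0.37 = 1.6032 / 0.37 = 4.3330
A = e^4.3330 ≈ 76.17 mi²

76 mi²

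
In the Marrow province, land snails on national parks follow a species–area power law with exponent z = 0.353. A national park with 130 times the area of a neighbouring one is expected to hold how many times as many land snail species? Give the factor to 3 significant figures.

5.57

S₂/S₁ = (A₂/A₁)^z = 130^0.353
ln(S₂/S₁) = 0.353 × ln 130 = 0.353 × 4.8675 = 1.7182
S₂/S₁ = e^1.7182 ≈ 5.575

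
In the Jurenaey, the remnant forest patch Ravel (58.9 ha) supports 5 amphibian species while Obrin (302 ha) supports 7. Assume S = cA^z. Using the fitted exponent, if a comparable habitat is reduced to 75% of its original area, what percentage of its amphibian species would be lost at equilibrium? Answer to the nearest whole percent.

6%

z = ln(7/5) / ln(302/58.9) = 0.3365 / 1.6346 = 0.2058
S_new/S_old = (A_new/A_old)^z = 0.75^0.2058 = exp(0.2058 × -0.2877) = 0.9425
Fraction lost = 1 − 0.9425 = 0.0575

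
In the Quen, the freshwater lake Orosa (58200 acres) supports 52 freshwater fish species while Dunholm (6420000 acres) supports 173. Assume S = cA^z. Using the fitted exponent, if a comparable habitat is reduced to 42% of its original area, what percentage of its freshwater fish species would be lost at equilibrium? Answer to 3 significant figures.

z = ln(173/52) / ln(6420000/58200) = 1.2020 / 4.7033 = 0.2556
S_new/S_old = (A_new/A_old)^z = 0.42^0.2556 = exp(0.2556 × -0.8675) = 0.8011
Fraction lost = 1 − 0.8011 = 0.1989

19.9%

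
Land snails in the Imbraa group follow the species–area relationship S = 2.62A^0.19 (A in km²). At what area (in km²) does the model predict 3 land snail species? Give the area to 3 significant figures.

3 = 2.62 × A^0.19  ⇒  A^0.19 = 3/2.62 = 1.145
ln A = ln(1.145) / 0.19 = 0.1354 / 0.19 = 0.7128
A = e^0.7128 ≈ 2.04 km²

2.04 km²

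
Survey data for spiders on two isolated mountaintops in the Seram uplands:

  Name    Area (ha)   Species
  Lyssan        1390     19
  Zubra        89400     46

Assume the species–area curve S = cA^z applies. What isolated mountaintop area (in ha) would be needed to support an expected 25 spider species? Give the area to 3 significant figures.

5060 ha

z = ln(46/19) / ln(89400/1390) = 0.8842 / 4.1638 = 0.2124
c = 19 / 1390^0.2124 = 19 / 4.65 = 4.086
A = (25/4.086)^(1/0.2124) ⇒ ln A = ln(6.118)/0.2124 = 8.5294
A = e^8.5294 ≈ 5061 ha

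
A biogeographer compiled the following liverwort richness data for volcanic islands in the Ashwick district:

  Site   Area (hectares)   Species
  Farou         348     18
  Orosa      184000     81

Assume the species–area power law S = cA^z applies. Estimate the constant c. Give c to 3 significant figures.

4.42

z = ln(S₂/S₁) / ln(A₂/A₁) = ln(81/18) / ln(184000/348) = 1.5041 / 6.2705 = 0.2399
c = S₁ / A₁^z = 18 / 348^0.2399 = 18 / 4.07 = 4.422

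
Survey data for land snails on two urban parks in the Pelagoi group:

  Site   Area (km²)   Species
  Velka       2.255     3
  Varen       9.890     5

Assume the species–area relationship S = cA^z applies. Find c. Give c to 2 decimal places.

2.27

z = ln(S₂/S₁) / ln(A₂/A₁) = ln(5/3) / ln(9.89/2.255) = 0.5108 / 1.4784 = 0.3455
c = S₁ / A₁^z = 3 / 2.255^0.3455 = 3 / 1.324 = 2.265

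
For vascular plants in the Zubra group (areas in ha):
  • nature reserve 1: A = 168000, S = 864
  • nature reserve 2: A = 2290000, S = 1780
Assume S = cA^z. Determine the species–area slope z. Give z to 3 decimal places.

0.277

Taking logs: ln S = ln c + z ln A, so z = (ln S₂ − ln S₁)/(ln A₂ − ln A₁).
z = ln(1780/864) / ln(2290000/168000) = ln(2.06) / ln(13.63) = 0.7228 / 2.6123 = 0.2767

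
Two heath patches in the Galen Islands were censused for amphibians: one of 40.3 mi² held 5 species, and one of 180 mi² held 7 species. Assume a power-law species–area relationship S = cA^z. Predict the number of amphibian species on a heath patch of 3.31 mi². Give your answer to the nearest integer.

3

z = ln(7/5) / ln(180/40.3) = 0.3365 / 1.4966 = 0.2248
c = 5 / 40.3^0.2248 = 5 / 2.296 = 2.178
S₃ = 2.178 × 3.31^0.2248 = 2.178 × 1.309 ≈ 2.851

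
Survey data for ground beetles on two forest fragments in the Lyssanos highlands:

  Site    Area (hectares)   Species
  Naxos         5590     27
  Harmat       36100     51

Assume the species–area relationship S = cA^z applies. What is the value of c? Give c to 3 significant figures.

z = ln(S₂/S₁) / ln(A₂/A₁) = ln(51/27) / ln(36100/5590) = 0.6360 / 1.8653 = 0.3410
c = S₁ / A₁^z = 27 / 5590^0.3410 = 27 / 18.95 = 1.425

1.42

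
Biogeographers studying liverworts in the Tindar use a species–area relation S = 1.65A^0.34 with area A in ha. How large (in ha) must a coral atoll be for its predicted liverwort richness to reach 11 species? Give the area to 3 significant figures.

265 ha

11 = 1.65 × A^0.34  ⇒  A^0.34 = 11/1.65 = 6.667
ln A = ln(6.667) / 0.34 = 1.8971 / 0.34 = 5.5798
A = e^5.5798 ≈ 265 ha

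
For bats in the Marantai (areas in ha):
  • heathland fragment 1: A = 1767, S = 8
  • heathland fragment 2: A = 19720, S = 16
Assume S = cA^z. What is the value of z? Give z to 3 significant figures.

Taking logs: ln S = ln c + z ln A, so z = (ln S₂ − ln S₁)/(ln A₂ − ln A₁).
z = ln(16/8) / ln(19720/1767) = ln(2) / ln(11.16) = 0.6931 / 2.4124 = 0.2873

0.287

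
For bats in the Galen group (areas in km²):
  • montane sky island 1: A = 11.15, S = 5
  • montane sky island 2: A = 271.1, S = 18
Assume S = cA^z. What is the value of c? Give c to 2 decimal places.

z = ln(S₂/S₁) / ln(A₂/A₁) = ln(18/5) / ln(271.1/11.15) = 1.2809 / 3.1910 = 0.4014
c = S₁ / A₁^z = 5 / 11.15^0.4014 = 5 / 2.633 = 1.899

1.90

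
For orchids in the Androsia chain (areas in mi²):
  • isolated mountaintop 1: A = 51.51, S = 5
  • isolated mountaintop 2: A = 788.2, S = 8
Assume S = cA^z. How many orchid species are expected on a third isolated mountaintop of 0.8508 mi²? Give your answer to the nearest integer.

z = ln(8/5) / ln(788.2/51.51) = 0.4700 / 2.7280 = 0.1723
c = 5 / 51.51^0.1723 = 5 / 1.972 = 2.535
S₃ = 2.535 × 0.8508^0.1723 = 2.535 × 0.9725 ≈ 2.466

2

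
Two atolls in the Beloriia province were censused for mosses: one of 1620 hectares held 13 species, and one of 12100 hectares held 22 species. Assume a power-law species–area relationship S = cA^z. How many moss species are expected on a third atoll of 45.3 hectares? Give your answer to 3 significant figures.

5.10

z = ln(22/13) / ln(12100/1620) = 0.5261 / 2.0108 = 0.2616
c = 13 / 1620^0.2616 = 13 / 6.914 = 1.88
S₃ = 1.88 × 45.3^0.2616 = 1.88 × 2.712 ≈ 5.099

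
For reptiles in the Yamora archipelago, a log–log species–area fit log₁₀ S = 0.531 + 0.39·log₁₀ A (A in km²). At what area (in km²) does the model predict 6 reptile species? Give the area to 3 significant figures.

6 = 3.396 × A^0.39  ⇒  A^0.39 = 6/3.396 = 1.767
ln A = ln(1.767) / 0.39 = 0.5691 / 0.39 = 1.4592
A = e^1.4592 ≈ 4.303 km²

4.30 km²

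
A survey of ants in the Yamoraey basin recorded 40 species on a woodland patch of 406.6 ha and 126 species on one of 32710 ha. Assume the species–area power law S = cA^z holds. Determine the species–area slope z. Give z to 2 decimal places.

0.26

Taking logs: ln S = ln c + z ln A, so z = (ln S₂ − ln S₁)/(ln A₂ − ln A₁).
z = ln(126/40) / ln(32710/406.6) = ln(3.15) / ln(80.45) = 1.1474 / 4.3876 = 0.2615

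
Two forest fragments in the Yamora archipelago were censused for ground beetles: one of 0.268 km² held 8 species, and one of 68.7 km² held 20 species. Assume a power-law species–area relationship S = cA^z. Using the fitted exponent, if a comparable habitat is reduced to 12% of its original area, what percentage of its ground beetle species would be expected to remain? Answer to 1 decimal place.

70.4%

z = ln(20/8) / ln(68.7/0.268) = 0.9163 / 5.5465 = 0.1652
S_new/S_old = (A_new/A_old)^z = 0.12^0.1652 = exp(0.1652 × -2.1203) = 0.7045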